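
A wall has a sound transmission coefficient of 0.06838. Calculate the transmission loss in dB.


Given values:
  tau = 0.06838
Formula: TL = 10 * log10(1 / tau)
Compute 1 / tau = 1 / 0.06838 = 14.6242
Compute log10(14.6242) = 1.165072
TL = 10 * 1.165072 = 11.65

11.65 dB


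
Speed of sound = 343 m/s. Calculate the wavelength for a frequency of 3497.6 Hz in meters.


Given values:
  c = 343 m/s, f = 3497.6 Hz
Formula: lambda = c / f
lambda = 343 / 3497.6
lambda = 0.0981

0.0981 m


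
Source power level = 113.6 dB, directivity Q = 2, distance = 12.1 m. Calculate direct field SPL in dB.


Given values:
  Lw = 113.6 dB, Q = 2, r = 12.1 m
Formula: SPL = Lw + 10 * log10(Q / (4 * pi * r^2))
Compute 4 * pi * r^2 = 4 * pi * 12.1^2 = 1839.8423
Compute Q / denom = 2 / 1839.8423 = 0.00108705
Compute 10 * log10(0.00108705) = -29.6375
SPL = 113.6 + (-29.6375) = 83.96

83.96 dB


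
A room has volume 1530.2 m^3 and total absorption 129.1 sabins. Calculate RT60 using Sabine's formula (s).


Given values:
  V = 1530.2 m^3
  A = 129.1 sabins
Formula: RT60 = 0.161 * V / A
Numerator: 0.161 * 1530.2 = 246.3622
RT60 = 246.3622 / 129.1 = 1.908

1.908 s


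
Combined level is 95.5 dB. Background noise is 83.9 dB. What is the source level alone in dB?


Given values:
  L_total = 95.5 dB, L_bg = 83.9 dB
Formula: L_source = 10 * log10(10^(L_total/10) - 10^(L_bg/10))
Convert to linear:
  10^(95.5/10) = 3548133892.3358
  10^(83.9/10) = 245470891.5685
Difference: 3548133892.3358 - 245470891.5685 = 3302663000.7673
L_source = 10 * log10(3302663000.7673) = 95.19

95.19 dB


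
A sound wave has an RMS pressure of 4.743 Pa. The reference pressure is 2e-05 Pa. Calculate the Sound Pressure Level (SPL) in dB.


Given values:
  p = 4.743 Pa
  p_ref = 2e-05 Pa
Formula: SPL = 20 * log10(p / p_ref)
Compute ratio: p / p_ref = 4.743 / 2e-05 = 237150
Compute log10: log10(237150) = 5.375023
Multiply: SPL = 20 * 5.375023 = 107.5

107.5 dB


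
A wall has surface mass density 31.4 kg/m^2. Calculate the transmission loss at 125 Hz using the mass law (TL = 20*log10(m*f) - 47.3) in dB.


Given values:
  m = 31.4 kg/m^2, f = 125 Hz
Formula: TL = 20 * log10(m * f) - 47.3
Compute m * f = 31.4 * 125 = 3925.0
Compute log10(3925.0) = 3.59384
Compute 20 * 3.59384 = 71.8768
TL = 71.8768 - 47.3 = 24.58

24.58 dB


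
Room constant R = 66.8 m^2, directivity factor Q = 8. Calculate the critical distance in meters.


Given values:
  R = 66.8 m^2, Q = 8
Formula: d_c = 0.141 * sqrt(Q * R)
Compute Q * R = 8 * 66.8 = 534.4
Compute sqrt(534.4) = 23.1171
d_c = 0.141 * 23.1171 = 3.26

3.26 m


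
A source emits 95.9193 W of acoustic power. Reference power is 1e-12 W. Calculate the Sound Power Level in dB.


Given values:
  W = 95.9193 W
  W_ref = 1e-12 W
Formula: SWL = 10 * log10(W / W_ref)
Compute ratio: W / W_ref = 95919300000000
Compute log10: log10(95919300000000) = 13.981906
Multiply: SWL = 10 * 13.981906 = 139.82

139.82 dB


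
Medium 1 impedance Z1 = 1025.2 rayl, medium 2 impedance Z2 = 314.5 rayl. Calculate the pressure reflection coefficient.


Given values:
  Z1 = 1025.2 rayl, Z2 = 314.5 rayl
Formula: R = (Z2 - Z1) / (Z2 + Z1)
Numerator: Z2 - Z1 = 314.5 - 1025.2 = -710.7
Denominator: Z2 + Z1 = 314.5 + 1025.2 = 1339.7
R = -710.7 / 1339.7 = -0.5305

-0.5305


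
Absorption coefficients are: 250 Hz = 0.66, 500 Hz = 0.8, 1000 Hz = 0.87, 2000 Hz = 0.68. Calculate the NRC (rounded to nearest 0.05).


Given values:
  a_250 = 0.66, a_500 = 0.8
  a_1000 = 0.87, a_2000 = 0.68
Formula: NRC = (a250 + a500 + a1000 + a2000) / 4
Sum = 0.66 + 0.8 + 0.87 + 0.68 = 3.01
NRC = 3.01 / 4 = 0.7525
Rounded to nearest 0.05: 0.75

0.75


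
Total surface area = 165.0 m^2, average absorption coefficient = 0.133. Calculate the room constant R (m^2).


Given values:
  S = 165.0 m^2, alpha = 0.133
Formula: R = S * alpha / (1 - alpha)
Numerator: 165.0 * 0.133 = 21.945
Denominator: 1 - 0.133 = 0.867
R = 21.945 / 0.867 = 25.31

25.31 m^2


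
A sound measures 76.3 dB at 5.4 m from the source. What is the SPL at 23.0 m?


Given values:
  SPL1 = 76.3 dB, r1 = 5.4 m, r2 = 23.0 m
Formula: SPL2 = SPL1 - 20 * log10(r2 / r1)
Compute ratio: r2 / r1 = 23.0 / 5.4 = 4.2593
Compute log10: log10(4.2593) = 0.629338
Compute drop: 20 * 0.629338 = 12.5868
SPL2 = 76.3 - 12.5868 = 63.71

63.71 dB


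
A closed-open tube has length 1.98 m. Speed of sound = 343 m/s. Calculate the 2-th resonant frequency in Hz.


Given values:
  Tube type: closed-open, L = 1.98 m, c = 343 m/s, n = 2
Formula: f_n = (2n - 1) * c / (4 * L)
Compute 2n - 1 = 2*2 - 1 = 3
Compute 4 * L = 4 * 1.98 = 7.92
f = 3 * 343 / 7.92
f = 129.92

129.92 Hz


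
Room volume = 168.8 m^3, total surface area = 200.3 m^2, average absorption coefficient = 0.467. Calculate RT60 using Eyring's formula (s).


Given values:
  V = 168.8 m^3, S = 200.3 m^2, alpha = 0.467
Formula: RT60 = 0.161 * V / (-S * ln(1 - alpha))
Compute ln(1 - 0.467) = ln(0.533) = -0.629234
Denominator: -200.3 * -0.629234 = 126.0356
Numerator: 0.161 * 168.8 = 27.1768
RT60 = 27.1768 / 126.0356 = 0.216

0.216 s


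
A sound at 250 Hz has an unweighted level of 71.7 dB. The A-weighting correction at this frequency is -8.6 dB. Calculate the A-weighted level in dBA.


Given values:
  SPL = 71.7 dB
  A-weighting at 250 Hz = -8.6 dB
Formula: L_A = SPL + A_weight
L_A = 71.7 + (-8.6)
L_A = 63.1

63.1 dBA


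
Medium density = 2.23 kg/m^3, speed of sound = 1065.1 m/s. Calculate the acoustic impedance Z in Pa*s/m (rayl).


Given values:
  rho = 2.23 kg/m^3
  c = 1065.1 m/s
Formula: Z = rho * c
Z = 2.23 * 1065.1
Z = 2375.17

2375.17 rayl


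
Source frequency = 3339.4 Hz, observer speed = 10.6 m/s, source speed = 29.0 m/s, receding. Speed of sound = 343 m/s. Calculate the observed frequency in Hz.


Given values:
  f_s = 3339.4 Hz, v_o = 10.6 m/s, v_s = 29.0 m/s
  Direction: receding
Formula: f_o = f_s * (c - v_o) / (c + v_s)
Numerator: c - v_o = 343 - 10.6 = 332.4
Denominator: c + v_s = 343 + 29.0 = 372.0
f_o = 3339.4 * 332.4 / 372.0 = 2983.92

2983.92 Hz


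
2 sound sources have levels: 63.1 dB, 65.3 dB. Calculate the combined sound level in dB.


Formula: L_total = 10 * log10( sum(10^(Li/10)) )
  Source 1: 10^(63.1/10) = 2041737.9447
  Source 2: 10^(65.3/10) = 3388441.5614
Sum of linear values = 5430179.5061
L_total = 10 * log10(5430179.5061) = 67.35

67.35 dB


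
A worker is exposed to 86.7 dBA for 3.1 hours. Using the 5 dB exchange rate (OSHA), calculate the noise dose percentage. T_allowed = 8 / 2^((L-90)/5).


Given values:
  L = 86.7 dBA, T = 3.1 hours
Formula: T_allowed = 8 / 2^((L - 90) / 5)
Compute exponent: (86.7 - 90) / 5 = -0.66
Compute 2^(-0.66) = 0.632878
T_allowed = 8 / 0.632878 = 12.640667 hours
Dose = (T / T_allowed) * 100
Dose = (3.1 / 12.640667) * 100 = 24.52

24.52 %


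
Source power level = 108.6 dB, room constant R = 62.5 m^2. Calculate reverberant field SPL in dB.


Given values:
  Lw = 108.6 dB, R = 62.5 m^2
Formula: SPL = Lw + 10 * log10(4 / R)
Compute 4 / R = 4 / 62.5 = 0.064
Compute 10 * log10(0.064) = -11.9382
SPL = 108.6 + (-11.9382) = 96.66

96.66 dB


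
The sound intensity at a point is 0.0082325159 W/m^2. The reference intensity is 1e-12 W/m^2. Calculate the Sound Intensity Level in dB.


Given values:
  I = 0.0082325159 W/m^2
  I_ref = 1e-12 W/m^2
Formula: SIL = 10 * log10(I / I_ref)
Compute ratio: I / I_ref = 8232515900
Compute log10: log10(8232515900) = 9.915533
Multiply: SIL = 10 * 9.915533 = 99.16

99.16 dB


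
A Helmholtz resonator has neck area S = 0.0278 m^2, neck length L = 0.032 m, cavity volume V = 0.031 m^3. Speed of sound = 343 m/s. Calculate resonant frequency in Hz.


Given values:
  S = 0.0278 m^2, L = 0.032 m, V = 0.031 m^3, c = 343 m/s
Formula: f = (c / (2*pi)) * sqrt(S / (V * L))
Compute V * L = 0.031 * 0.032 = 0.000992
Compute S / (V * L) = 0.0278 / 0.000992 = 28.0242
Compute sqrt(28.0242) = 5.293789
Compute c / (2*pi) = 343 / 6.283185 = 54.590148
f = 54.590148 * 5.293789 = 288.99

288.99 Hz


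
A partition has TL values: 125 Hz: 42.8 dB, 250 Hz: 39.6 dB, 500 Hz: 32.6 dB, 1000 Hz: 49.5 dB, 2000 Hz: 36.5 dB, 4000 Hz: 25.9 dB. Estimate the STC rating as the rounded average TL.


Given TL values at each frequency:
  125 Hz: 42.8 dB
  250 Hz: 39.6 dB
  500 Hz: 32.6 dB
  1000 Hz: 49.5 dB
  2000 Hz: 36.5 dB
  4000 Hz: 25.9 dB
Formula: STC ~ round(average of TL values)
Sum = 42.8 + 39.6 + 32.6 + 49.5 + 36.5 + 25.9 = 226.9
Average = 226.9 / 6 = 37.82
Rounded: 38

38


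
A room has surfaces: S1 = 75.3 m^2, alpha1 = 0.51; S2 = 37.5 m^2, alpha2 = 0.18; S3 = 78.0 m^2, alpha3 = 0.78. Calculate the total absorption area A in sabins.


Given surfaces:
  Surface 1: 75.3 * 0.51 = 38.403
  Surface 2: 37.5 * 0.18 = 6.75
  Surface 3: 78.0 * 0.78 = 60.84
Formula: A = sum(Si * alpha_i)
A = 38.403 + 6.75 + 60.84
A = 105.99

105.99 sabins


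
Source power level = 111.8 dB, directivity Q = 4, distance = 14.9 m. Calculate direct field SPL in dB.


Given values:
  Lw = 111.8 dB, Q = 4, r = 14.9 m
Formula: SPL = Lw + 10 * log10(Q / (4 * pi * r^2))
Compute 4 * pi * r^2 = 4 * pi * 14.9^2 = 2789.8599
Compute Q / denom = 4 / 2789.8599 = 0.00143376
Compute 10 * log10(0.00143376) = -28.4352
SPL = 111.8 + (-28.4352) = 83.36

83.36 dB


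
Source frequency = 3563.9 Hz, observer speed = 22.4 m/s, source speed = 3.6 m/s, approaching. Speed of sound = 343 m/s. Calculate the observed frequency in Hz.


Given values:
  f_s = 3563.9 Hz, v_o = 22.4 m/s, v_s = 3.6 m/s
  Direction: approaching
Formula: f_o = f_s * (c + v_o) / (c - v_s)
Numerator: c + v_o = 343 + 22.4 = 365.4
Denominator: c - v_s = 343 - 3.6 = 339.4
f_o = 3563.9 * 365.4 / 339.4 = 3836.92

3836.92 Hz


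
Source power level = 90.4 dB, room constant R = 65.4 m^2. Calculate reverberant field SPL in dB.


Given values:
  Lw = 90.4 dB, R = 65.4 m^2
Formula: SPL = Lw + 10 * log10(4 / R)
Compute 4 / R = 4 / 65.4 = 0.061162
Compute 10 * log10(0.061162) = -12.1352
SPL = 90.4 + (-12.1352) = 78.26

78.26 dB


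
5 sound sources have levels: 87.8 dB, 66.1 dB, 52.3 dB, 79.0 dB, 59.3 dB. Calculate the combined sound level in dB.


Formula: L_total = 10 * log10( sum(10^(Li/10)) )
  Source 1: 10^(87.8/10) = 602559586.0744
  Source 2: 10^(66.1/10) = 4073802.778
  Source 3: 10^(52.3/10) = 169824.3652
  Source 4: 10^(79.0/10) = 79432823.4724
  Source 5: 10^(59.3/10) = 851138.0382
Sum of linear values = 687087174.7282
L_total = 10 * log10(687087174.7282) = 88.37

88.37 dB


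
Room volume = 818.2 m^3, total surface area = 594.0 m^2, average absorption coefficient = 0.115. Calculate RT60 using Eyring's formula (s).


Given values:
  V = 818.2 m^3, S = 594.0 m^2, alpha = 0.115
Formula: RT60 = 0.161 * V / (-S * ln(1 - alpha))
Compute ln(1 - 0.115) = ln(0.885) = -0.122168
Denominator: -594.0 * -0.122168 = 72.5678
Numerator: 0.161 * 818.2 = 131.7302
RT60 = 131.7302 / 72.5678 = 1.815

1.815 s


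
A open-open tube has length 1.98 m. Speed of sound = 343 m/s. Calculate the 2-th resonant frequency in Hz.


Given values:
  Tube type: open-open, L = 1.98 m, c = 343 m/s, n = 2
Formula: f_n = n * c / (2 * L)
Compute 2 * L = 2 * 1.98 = 3.96
f = 2 * 343 / 3.96
f = 173.23

173.23 Hz


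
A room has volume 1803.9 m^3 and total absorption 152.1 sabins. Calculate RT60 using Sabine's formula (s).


Given values:
  V = 1803.9 m^3
  A = 152.1 sabins
Formula: RT60 = 0.161 * V / A
Numerator: 0.161 * 1803.9 = 290.4279
RT60 = 290.4279 / 152.1 = 1.909

1.909 s


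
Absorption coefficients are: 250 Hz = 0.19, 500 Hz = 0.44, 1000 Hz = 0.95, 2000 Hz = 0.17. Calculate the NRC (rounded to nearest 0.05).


Given values:
  a_250 = 0.19, a_500 = 0.44
  a_1000 = 0.95, a_2000 = 0.17
Formula: NRC = (a250 + a500 + a1000 + a2000) / 4
Sum = 0.19 + 0.44 + 0.95 + 0.17 = 1.75
NRC = 1.75 / 4 = 0.4375
Rounded to nearest 0.05: 0.45

0.45


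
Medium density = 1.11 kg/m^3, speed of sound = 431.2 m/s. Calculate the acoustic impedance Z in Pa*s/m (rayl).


Given values:
  rho = 1.11 kg/m^3
  c = 431.2 m/s
Formula: Z = rho * c
Z = 1.11 * 431.2
Z = 478.63

478.63 rayl


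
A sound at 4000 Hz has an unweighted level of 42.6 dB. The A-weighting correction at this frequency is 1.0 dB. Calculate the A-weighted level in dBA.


Given values:
  SPL = 42.6 dB
  A-weighting at 4000 Hz = 1.0 dB
Formula: L_A = SPL + A_weight
L_A = 42.6 + (1.0)
L_A = 43.6

43.6 dBA


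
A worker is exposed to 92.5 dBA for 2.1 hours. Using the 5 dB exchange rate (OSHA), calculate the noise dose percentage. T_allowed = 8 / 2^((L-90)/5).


Given values:
  L = 92.5 dBA, T = 2.1 hours
Formula: T_allowed = 8 / 2^((L - 90) / 5)
Compute exponent: (92.5 - 90) / 5 = 0.5
Compute 2^(0.5) = 1.414214
T_allowed = 8 / 1.414214 = 5.656852 hours
Dose = (T / T_allowed) * 100
Dose = (2.1 / 5.656852) * 100 = 37.12

37.12 %


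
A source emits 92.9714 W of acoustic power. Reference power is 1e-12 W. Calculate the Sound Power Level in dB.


Given values:
  W = 92.9714 W
  W_ref = 1e-12 W
Formula: SWL = 10 * log10(W / W_ref)
Compute ratio: W / W_ref = 92971400000000
Compute log10: log10(92971400000000) = 13.968349
Multiply: SWL = 10 * 13.968349 = 139.68

139.68 dB


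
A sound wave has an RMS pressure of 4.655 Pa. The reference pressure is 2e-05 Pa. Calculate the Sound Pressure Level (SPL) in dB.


Given values:
  p = 4.655 Pa
  p_ref = 2e-05 Pa
Formula: SPL = 20 * log10(p / p_ref)
Compute ratio: p / p_ref = 4.655 / 2e-05 = 232750
Compute log10: log10(232750) = 5.36689
Multiply: SPL = 20 * 5.36689 = 107.34

107.34 dB


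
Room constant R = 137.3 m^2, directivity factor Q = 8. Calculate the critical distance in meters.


Given values:
  R = 137.3 m^2, Q = 8
Formula: d_c = 0.141 * sqrt(Q * R)
Compute Q * R = 8 * 137.3 = 1098.4
Compute sqrt(1098.4) = 33.1421
d_c = 0.141 * 33.1421 = 4.673

4.673 m


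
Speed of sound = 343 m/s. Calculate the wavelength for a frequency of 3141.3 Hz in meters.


Given values:
  c = 343 m/s, f = 3141.3 Hz
Formula: lambda = c / f
lambda = 343 / 3141.3
lambda = 0.1092

0.1092 m


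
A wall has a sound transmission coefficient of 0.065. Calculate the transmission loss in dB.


Given values:
  tau = 0.065
Formula: TL = 10 * log10(1 / tau)
Compute 1 / tau = 1 / 0.065 = 15.3846
Compute log10(15.3846) = 1.187086
TL = 10 * 1.187086 = 11.87

11.87 dB


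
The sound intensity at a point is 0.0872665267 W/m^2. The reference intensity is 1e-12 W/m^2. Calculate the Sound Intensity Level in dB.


Given values:
  I = 0.0872665267 W/m^2
  I_ref = 1e-12 W/m^2
Formula: SIL = 10 * log10(I / I_ref)
Compute ratio: I / I_ref = 87266526700
Compute log10: log10(87266526700) = 10.940848
Multiply: SIL = 10 * 10.940848 = 109.41

109.41 dB


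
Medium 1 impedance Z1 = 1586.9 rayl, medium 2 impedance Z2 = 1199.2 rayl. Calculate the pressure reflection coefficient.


Given values:
  Z1 = 1586.9 rayl, Z2 = 1199.2 rayl
Formula: R = (Z2 - Z1) / (Z2 + Z1)
Numerator: Z2 - Z1 = 1199.2 - 1586.9 = -387.7
Denominator: Z2 + Z1 = 1199.2 + 1586.9 = 2786.1
R = -387.7 / 2786.1 = -0.1392

-0.1392


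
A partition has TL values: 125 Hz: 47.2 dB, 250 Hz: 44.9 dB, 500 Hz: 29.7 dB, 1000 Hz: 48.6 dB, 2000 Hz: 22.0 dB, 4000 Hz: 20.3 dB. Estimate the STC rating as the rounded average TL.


Given TL values at each frequency:
  125 Hz: 47.2 dB
  250 Hz: 44.9 dB
  500 Hz: 29.7 dB
  1000 Hz: 48.6 dB
  2000 Hz: 22.0 dB
  4000 Hz: 20.3 dB
Formula: STC ~ round(average of TL values)
Sum = 47.2 + 44.9 + 29.7 + 48.6 + 22.0 + 20.3 = 212.7
Average = 212.7 / 6 = 35.45
Rounded: 35

35


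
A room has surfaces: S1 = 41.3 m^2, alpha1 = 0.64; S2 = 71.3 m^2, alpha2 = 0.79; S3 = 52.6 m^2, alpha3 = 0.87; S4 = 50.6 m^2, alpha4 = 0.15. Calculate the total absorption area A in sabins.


Given surfaces:
  Surface 1: 41.3 * 0.64 = 26.432
  Surface 2: 71.3 * 0.79 = 56.327
  Surface 3: 52.6 * 0.87 = 45.762
  Surface 4: 50.6 * 0.15 = 7.59
Formula: A = sum(Si * alpha_i)
A = 26.432 + 56.327 + 45.762 + 7.59
A = 136.11

136.11 sabins


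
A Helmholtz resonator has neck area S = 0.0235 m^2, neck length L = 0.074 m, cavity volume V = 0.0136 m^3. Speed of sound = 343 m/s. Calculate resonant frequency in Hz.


Given values:
  S = 0.0235 m^2, L = 0.074 m, V = 0.0136 m^3, c = 343 m/s
Formula: f = (c / (2*pi)) * sqrt(S / (V * L))
Compute V * L = 0.0136 * 0.074 = 0.0010064
Compute S / (V * L) = 0.0235 / 0.0010064 = 23.3506
Compute sqrt(23.3506) = 4.832246
Compute c / (2*pi) = 343 / 6.283185 = 54.590148
f = 54.590148 * 4.832246 = 263.79

263.79 Hz


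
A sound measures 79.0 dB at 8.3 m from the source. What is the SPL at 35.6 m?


Given values:
  SPL1 = 79.0 dB, r1 = 8.3 m, r2 = 35.6 m
Formula: SPL2 = SPL1 - 20 * log10(r2 / r1)
Compute ratio: r2 / r1 = 35.6 / 8.3 = 4.2892
Compute log10: log10(4.2892) = 0.632376
Compute drop: 20 * 0.632376 = 12.6475
SPL2 = 79.0 - 12.6475 = 66.35

66.35 dB


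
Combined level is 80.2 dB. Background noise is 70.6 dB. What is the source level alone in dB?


Given values:
  L_total = 80.2 dB, L_bg = 70.6 dB
Formula: L_source = 10 * log10(10^(L_total/10) - 10^(L_bg/10))
Convert to linear:
  10^(80.2/10) = 104712854.8051
  10^(70.6/10) = 11481536.215
Difference: 104712854.8051 - 11481536.215 = 93231318.5901
L_source = 10 * log10(93231318.5901) = 79.7

79.7 dB


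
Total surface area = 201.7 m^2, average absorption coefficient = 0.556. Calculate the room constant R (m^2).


Given values:
  S = 201.7 m^2, alpha = 0.556
Formula: R = S * alpha / (1 - alpha)
Numerator: 201.7 * 0.556 = 112.1452
Denominator: 1 - 0.556 = 0.444
R = 112.1452 / 0.444 = 252.58

252.58 m^2


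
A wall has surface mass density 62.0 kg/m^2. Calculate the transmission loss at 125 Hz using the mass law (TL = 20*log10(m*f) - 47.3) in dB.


Given values:
  m = 62.0 kg/m^2, f = 125 Hz
Formula: TL = 20 * log10(m * f) - 47.3
Compute m * f = 62.0 * 125 = 7750.0
Compute log10(7750.0) = 3.889302
Compute 20 * 3.889302 = 77.786
TL = 77.786 - 47.3 = 30.49

30.49 dB


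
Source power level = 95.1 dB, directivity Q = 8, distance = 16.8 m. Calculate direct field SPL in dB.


Given values:
  Lw = 95.1 dB, Q = 8, r = 16.8 m
Formula: SPL = Lw + 10 * log10(Q / (4 * pi * r^2))
Compute 4 * pi * r^2 = 4 * pi * 16.8^2 = 3546.7324
Compute Q / denom = 8 / 3546.7324 = 0.0022556
Compute 10 * log10(0.0022556) = -26.4674
SPL = 95.1 + (-26.4674) = 68.63

68.63 dB


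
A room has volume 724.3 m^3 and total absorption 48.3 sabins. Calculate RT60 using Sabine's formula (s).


Given values:
  V = 724.3 m^3
  A = 48.3 sabins
Formula: RT60 = 0.161 * V / A
Numerator: 0.161 * 724.3 = 116.6123
RT60 = 116.6123 / 48.3 = 2.414

2.414 s


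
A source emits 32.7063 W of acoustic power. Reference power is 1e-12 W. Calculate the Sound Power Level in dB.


Given values:
  W = 32.7063 W
  W_ref = 1e-12 W
Formula: SWL = 10 * log10(W / W_ref)
Compute ratio: W / W_ref = 32706300000000
Compute log10: log10(32706300000000) = 13.514631
Multiply: SWL = 10 * 13.514631 = 135.15

135.15 dB


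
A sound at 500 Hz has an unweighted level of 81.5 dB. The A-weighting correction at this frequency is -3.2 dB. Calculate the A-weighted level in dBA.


Given values:
  SPL = 81.5 dB
  A-weighting at 500 Hz = -3.2 dB
Formula: L_A = SPL + A_weight
L_A = 81.5 + (-3.2)
L_A = 78.3

78.3 dBA


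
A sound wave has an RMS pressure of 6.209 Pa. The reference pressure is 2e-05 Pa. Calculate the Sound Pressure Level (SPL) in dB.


Given values:
  p = 6.209 Pa
  p_ref = 2e-05 Pa
Formula: SPL = 20 * log10(p / p_ref)
Compute ratio: p / p_ref = 6.209 / 2e-05 = 310450
Compute log10: log10(310450) = 5.491992
Multiply: SPL = 20 * 5.491992 = 109.84

109.84 dB


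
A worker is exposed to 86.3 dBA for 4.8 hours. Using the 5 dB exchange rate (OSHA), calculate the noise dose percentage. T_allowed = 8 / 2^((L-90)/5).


Given values:
  L = 86.3 dBA, T = 4.8 hours
Formula: T_allowed = 8 / 2^((L - 90) / 5)
Compute exponent: (86.3 - 90) / 5 = -0.74
Compute 2^(-0.74) = 0.598739
T_allowed = 8 / 0.598739 = 13.361415 hours
Dose = (T / T_allowed) * 100
Dose = (4.8 / 13.361415) * 100 = 35.92

35.92 %


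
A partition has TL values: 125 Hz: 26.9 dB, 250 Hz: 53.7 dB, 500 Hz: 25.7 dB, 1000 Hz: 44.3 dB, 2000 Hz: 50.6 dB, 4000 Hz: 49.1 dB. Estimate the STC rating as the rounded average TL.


Given TL values at each frequency:
  125 Hz: 26.9 dB
  250 Hz: 53.7 dB
  500 Hz: 25.7 dB
  1000 Hz: 44.3 dB
  2000 Hz: 50.6 dB
  4000 Hz: 49.1 dB
Formula: STC ~ round(average of TL values)
Sum = 26.9 + 53.7 + 25.7 + 44.3 + 50.6 + 49.1 = 250.3
Average = 250.3 / 6 = 41.72
Rounded: 42

42


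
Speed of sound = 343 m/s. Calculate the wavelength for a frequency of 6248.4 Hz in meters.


Given values:
  c = 343 m/s, f = 6248.4 Hz
Formula: lambda = c / f
lambda = 343 / 6248.4
lambda = 0.0549

0.0549 m


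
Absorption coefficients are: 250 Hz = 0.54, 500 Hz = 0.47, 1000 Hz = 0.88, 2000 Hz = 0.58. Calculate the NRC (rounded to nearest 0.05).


Given values:
  a_250 = 0.54, a_500 = 0.47
  a_1000 = 0.88, a_2000 = 0.58
Formula: NRC = (a250 + a500 + a1000 + a2000) / 4
Sum = 0.54 + 0.47 + 0.88 + 0.58 = 2.47
NRC = 2.47 / 4 = 0.6175
Rounded to nearest 0.05: 0.6

0.6


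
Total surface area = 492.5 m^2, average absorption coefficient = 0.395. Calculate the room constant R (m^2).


Given values:
  S = 492.5 m^2, alpha = 0.395
Formula: R = S * alpha / (1 - alpha)
Numerator: 492.5 * 0.395 = 194.5375
Denominator: 1 - 0.395 = 0.605
R = 194.5375 / 0.605 = 321.55

321.55 m^2


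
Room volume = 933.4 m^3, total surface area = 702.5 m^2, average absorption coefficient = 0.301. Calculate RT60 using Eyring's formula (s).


Given values:
  V = 933.4 m^3, S = 702.5 m^2, alpha = 0.301
Formula: RT60 = 0.161 * V / (-S * ln(1 - alpha))
Compute ln(1 - 0.301) = ln(0.699) = -0.358105
Denominator: -702.5 * -0.358105 = 251.5688
Numerator: 0.161 * 933.4 = 150.2774
RT60 = 150.2774 / 251.5688 = 0.597

0.597 s


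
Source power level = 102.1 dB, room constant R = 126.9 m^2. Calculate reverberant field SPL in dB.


Given values:
  Lw = 102.1 dB, R = 126.9 m^2
Formula: SPL = Lw + 10 * log10(4 / R)
Compute 4 / R = 4 / 126.9 = 0.031521
Compute 10 * log10(0.031521) = -15.014
SPL = 102.1 + (-15.014) = 87.09

87.09 dB


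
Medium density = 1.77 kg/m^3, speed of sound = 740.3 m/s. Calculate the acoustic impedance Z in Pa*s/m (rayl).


Given values:
  rho = 1.77 kg/m^3
  c = 740.3 m/s
Formula: Z = rho * c
Z = 1.77 * 740.3
Z = 1310.33

1310.33 rayl


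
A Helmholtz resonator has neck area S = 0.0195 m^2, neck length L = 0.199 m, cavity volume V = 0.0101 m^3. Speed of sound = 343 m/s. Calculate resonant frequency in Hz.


Given values:
  S = 0.0195 m^2, L = 0.199 m, V = 0.0101 m^3, c = 343 m/s
Formula: f = (c / (2*pi)) * sqrt(S / (V * L))
Compute V * L = 0.0101 * 0.199 = 0.0020099
Compute S / (V * L) = 0.0195 / 0.0020099 = 9.702
Compute sqrt(9.702) = 3.114803
Compute c / (2*pi) = 343 / 6.283185 = 54.590148
f = 54.590148 * 3.114803 = 170.04

170.04 Hz


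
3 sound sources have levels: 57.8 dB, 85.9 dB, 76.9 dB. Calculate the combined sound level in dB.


Formula: L_total = 10 * log10( sum(10^(Li/10)) )
  Source 1: 10^(57.8/10) = 602559.5861
  Source 2: 10^(85.9/10) = 389045144.9943
  Source 3: 10^(76.9/10) = 48977881.9368
Sum of linear values = 438625586.5172
L_total = 10 * log10(438625586.5172) = 86.42

86.42 dB


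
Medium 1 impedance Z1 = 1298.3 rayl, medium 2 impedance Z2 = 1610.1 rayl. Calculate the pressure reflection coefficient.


Given values:
  Z1 = 1298.3 rayl, Z2 = 1610.1 rayl
Formula: R = (Z2 - Z1) / (Z2 + Z1)
Numerator: Z2 - Z1 = 1610.1 - 1298.3 = 311.8
Denominator: Z2 + Z1 = 1610.1 + 1298.3 = 2908.4
R = 311.8 / 2908.4 = 0.1072

0.1072


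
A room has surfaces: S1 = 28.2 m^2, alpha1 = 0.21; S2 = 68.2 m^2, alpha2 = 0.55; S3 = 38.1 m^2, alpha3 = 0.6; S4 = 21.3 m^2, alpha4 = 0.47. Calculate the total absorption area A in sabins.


Given surfaces:
  Surface 1: 28.2 * 0.21 = 5.922
  Surface 2: 68.2 * 0.55 = 37.51
  Surface 3: 38.1 * 0.6 = 22.86
  Surface 4: 21.3 * 0.47 = 10.011
Formula: A = sum(Si * alpha_i)
A = 5.922 + 37.51 + 22.86 + 10.011
A = 76.3

76.3 sabins


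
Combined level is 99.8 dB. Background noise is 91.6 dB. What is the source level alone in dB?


Given values:
  L_total = 99.8 dB, L_bg = 91.6 dB
Formula: L_source = 10 * log10(10^(L_total/10) - 10^(L_bg/10))
Convert to linear:
  10^(99.8/10) = 9549925860.2144
  10^(91.6/10) = 1445439770.7459
Difference: 9549925860.2144 - 1445439770.7459 = 8104486089.4685
L_source = 10 * log10(8104486089.4685) = 99.09

99.09 dB


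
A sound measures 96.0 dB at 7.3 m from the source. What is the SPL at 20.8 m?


Given values:
  SPL1 = 96.0 dB, r1 = 7.3 m, r2 = 20.8 m
Formula: SPL2 = SPL1 - 20 * log10(r2 / r1)
Compute ratio: r2 / r1 = 20.8 / 7.3 = 2.8493
Compute log10: log10(2.8493) = 0.454738
Compute drop: 20 * 0.454738 = 9.0948
SPL2 = 96.0 - 9.0948 = 86.91

86.91 dB


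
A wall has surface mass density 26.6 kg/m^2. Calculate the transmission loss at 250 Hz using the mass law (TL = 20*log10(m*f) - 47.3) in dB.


Given values:
  m = 26.6 kg/m^2, f = 250 Hz
Formula: TL = 20 * log10(m * f) - 47.3
Compute m * f = 26.6 * 250 = 6650.0
Compute log10(6650.0) = 3.822822
Compute 20 * 3.822822 = 76.4564
TL = 76.4564 - 47.3 = 29.16

29.16 dB


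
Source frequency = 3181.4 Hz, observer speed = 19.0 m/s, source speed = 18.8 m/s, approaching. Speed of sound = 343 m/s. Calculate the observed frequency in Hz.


Given values:
  f_s = 3181.4 Hz, v_o = 19.0 m/s, v_s = 18.8 m/s
  Direction: approaching
Formula: f_o = f_s * (c + v_o) / (c - v_s)
Numerator: c + v_o = 343 + 19.0 = 362.0
Denominator: c - v_s = 343 - 18.8 = 324.2
f_o = 3181.4 * 362.0 / 324.2 = 3552.33

3552.33 Hz


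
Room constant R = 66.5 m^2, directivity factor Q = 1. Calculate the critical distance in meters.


Given values:
  R = 66.5 m^2, Q = 1
Formula: d_c = 0.141 * sqrt(Q * R)
Compute Q * R = 1 * 66.5 = 66.5
Compute sqrt(66.5) = 8.1548
d_c = 0.141 * 8.1548 = 1.15

1.15 m


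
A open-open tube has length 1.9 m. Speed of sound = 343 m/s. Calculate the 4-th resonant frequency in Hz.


Given values:
  Tube type: open-open, L = 1.9 m, c = 343 m/s, n = 4
Formula: f_n = n * c / (2 * L)
Compute 2 * L = 2 * 1.9 = 3.8
f = 4 * 343 / 3.8
f = 361.05

361.05 Hz


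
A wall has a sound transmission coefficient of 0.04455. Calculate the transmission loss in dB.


Given values:
  tau = 0.04455
Formula: TL = 10 * log10(1 / tau)
Compute 1 / tau = 1 / 0.04455 = 22.4467
Compute log10(22.4467) = 1.351153
TL = 10 * 1.351153 = 13.51

13.51 dB


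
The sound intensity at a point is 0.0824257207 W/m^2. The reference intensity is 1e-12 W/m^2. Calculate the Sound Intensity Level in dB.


Given values:
  I = 0.0824257207 W/m^2
  I_ref = 1e-12 W/m^2
Formula: SIL = 10 * log10(I / I_ref)
Compute ratio: I / I_ref = 82425720700
Compute log10: log10(82425720700) = 10.916063
Multiply: SIL = 10 * 10.916063 = 109.16

109.16 dB


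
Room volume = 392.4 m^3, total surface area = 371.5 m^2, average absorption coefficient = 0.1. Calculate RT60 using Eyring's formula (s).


Given values:
  V = 392.4 m^3, S = 371.5 m^2, alpha = 0.1
Formula: RT60 = 0.161 * V / (-S * ln(1 - alpha))
Compute ln(1 - 0.1) = ln(0.9) = -0.105361
Denominator: -371.5 * -0.105361 = 39.1416
Numerator: 0.161 * 392.4 = 63.1764
RT60 = 63.1764 / 39.1416 = 1.614

1.614 s


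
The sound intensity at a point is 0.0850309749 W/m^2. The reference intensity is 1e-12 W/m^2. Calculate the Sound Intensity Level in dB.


Given values:
  I = 0.0850309749 W/m^2
  I_ref = 1e-12 W/m^2
Formula: SIL = 10 * log10(I / I_ref)
Compute ratio: I / I_ref = 85030974900
Compute log10: log10(85030974900) = 10.929577
Multiply: SIL = 10 * 10.929577 = 109.3

109.3 dB


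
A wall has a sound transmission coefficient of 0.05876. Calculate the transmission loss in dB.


Given values:
  tau = 0.05876
Formula: TL = 10 * log10(1 / tau)
Compute 1 / tau = 1 / 0.05876 = 17.0184
Compute log10(17.0184) = 1.230919
TL = 10 * 1.230919 = 12.31

12.31 dB


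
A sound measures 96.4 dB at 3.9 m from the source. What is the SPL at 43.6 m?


Given values:
  SPL1 = 96.4 dB, r1 = 3.9 m, r2 = 43.6 m
Formula: SPL2 = SPL1 - 20 * log10(r2 / r1)
Compute ratio: r2 / r1 = 43.6 / 3.9 = 11.1795
Compute log10: log10(11.1795) = 1.048422
Compute drop: 20 * 1.048422 = 20.9684
SPL2 = 96.4 - 20.9684 = 75.43

75.43 dB


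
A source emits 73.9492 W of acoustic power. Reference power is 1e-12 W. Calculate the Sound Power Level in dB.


Given values:
  W = 73.9492 W
  W_ref = 1e-12 W
Formula: SWL = 10 * log10(W / W_ref)
Compute ratio: W / W_ref = 73949200000000
Compute log10: log10(73949200000000) = 13.868933
Multiply: SWL = 10 * 13.868933 = 138.69

138.69 dB


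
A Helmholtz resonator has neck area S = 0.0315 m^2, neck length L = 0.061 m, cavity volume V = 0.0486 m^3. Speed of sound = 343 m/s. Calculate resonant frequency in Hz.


Given values:
  S = 0.0315 m^2, L = 0.061 m, V = 0.0486 m^3, c = 343 m/s
Formula: f = (c / (2*pi)) * sqrt(S / (V * L))
Compute V * L = 0.0486 * 0.061 = 0.0029646
Compute S / (V * L) = 0.0315 / 0.0029646 = 10.6254
Compute sqrt(10.6254) = 3.259663
Compute c / (2*pi) = 343 / 6.283185 = 54.590148
f = 54.590148 * 3.259663 = 177.95

177.95 Hz


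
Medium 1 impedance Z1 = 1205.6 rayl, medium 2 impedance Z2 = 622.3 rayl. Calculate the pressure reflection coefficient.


Given values:
  Z1 = 1205.6 rayl, Z2 = 622.3 rayl
Formula: R = (Z2 - Z1) / (Z2 + Z1)
Numerator: Z2 - Z1 = 622.3 - 1205.6 = -583.3
Denominator: Z2 + Z1 = 622.3 + 1205.6 = 1827.9
R = -583.3 / 1827.9 = -0.3191

-0.3191


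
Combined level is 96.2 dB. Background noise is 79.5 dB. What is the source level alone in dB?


Given values:
  L_total = 96.2 dB, L_bg = 79.5 dB
Formula: L_source = 10 * log10(10^(L_total/10) - 10^(L_bg/10))
Convert to linear:
  10^(96.2/10) = 4168693834.7034
  10^(79.5/10) = 89125093.8134
Difference: 4168693834.7034 - 89125093.8134 = 4079568740.89
L_source = 10 * log10(4079568740.89) = 96.11

96.11 dB


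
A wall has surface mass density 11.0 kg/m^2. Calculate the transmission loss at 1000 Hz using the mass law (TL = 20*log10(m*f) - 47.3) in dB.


Given values:
  m = 11.0 kg/m^2, f = 1000 Hz
Formula: TL = 20 * log10(m * f) - 47.3
Compute m * f = 11.0 * 1000 = 11000.0
Compute log10(11000.0) = 4.041393
Compute 20 * 4.041393 = 80.8279
TL = 80.8279 - 47.3 = 33.53

33.53 dB


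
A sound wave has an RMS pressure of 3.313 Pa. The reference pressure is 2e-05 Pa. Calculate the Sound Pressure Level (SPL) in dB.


Given values:
  p = 3.313 Pa
  p_ref = 2e-05 Pa
Formula: SPL = 20 * log10(p / p_ref)
Compute ratio: p / p_ref = 3.313 / 2e-05 = 165650
Compute log10: log10(165650) = 5.219191
Multiply: SPL = 20 * 5.219191 = 104.38

104.38 dB


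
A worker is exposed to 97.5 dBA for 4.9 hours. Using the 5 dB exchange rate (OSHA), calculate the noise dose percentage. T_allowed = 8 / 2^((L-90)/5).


Given values:
  L = 97.5 dBA, T = 4.9 hours
Formula: T_allowed = 8 / 2^((L - 90) / 5)
Compute exponent: (97.5 - 90) / 5 = 1.5
Compute 2^(1.5) = 2.828427
T_allowed = 8 / 2.828427 = 2.828427 hours
Dose = (T / T_allowed) * 100
Dose = (4.9 / 2.828427) * 100 = 173.24

173.24 %


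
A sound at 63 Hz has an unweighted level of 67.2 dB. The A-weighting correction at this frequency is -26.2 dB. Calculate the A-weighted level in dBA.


Given values:
  SPL = 67.2 dB
  A-weighting at 63 Hz = -26.2 dB
Formula: L_A = SPL + A_weight
L_A = 67.2 + (-26.2)
L_A = 41.0

41.0 dBA


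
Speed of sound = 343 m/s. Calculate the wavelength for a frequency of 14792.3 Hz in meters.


Given values:
  c = 343 m/s, f = 14792.3 Hz
Formula: lambda = c / f
lambda = 343 / 14792.3
lambda = 0.0232

0.0232 m


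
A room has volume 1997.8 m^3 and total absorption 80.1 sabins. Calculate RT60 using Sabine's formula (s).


Given values:
  V = 1997.8 m^3
  A = 80.1 sabins
Formula: RT60 = 0.161 * V / A
Numerator: 0.161 * 1997.8 = 321.6458
RT60 = 321.6458 / 80.1 = 4.016

4.016 s


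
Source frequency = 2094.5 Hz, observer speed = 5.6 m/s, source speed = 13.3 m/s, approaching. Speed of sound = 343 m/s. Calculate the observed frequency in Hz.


Given values:
  f_s = 2094.5 Hz, v_o = 5.6 m/s, v_s = 13.3 m/s
  Direction: approaching
Formula: f_o = f_s * (c + v_o) / (c - v_s)
Numerator: c + v_o = 343 + 5.6 = 348.6
Denominator: c - v_s = 343 - 13.3 = 329.7
f_o = 2094.5 * 348.6 / 329.7 = 2214.57

2214.57 Hz


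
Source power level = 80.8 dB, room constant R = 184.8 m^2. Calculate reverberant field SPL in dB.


Given values:
  Lw = 80.8 dB, R = 184.8 m^2
Formula: SPL = Lw + 10 * log10(4 / R)
Compute 4 / R = 4 / 184.8 = 0.021645
Compute 10 * log10(0.021645) = -16.6464
SPL = 80.8 + (-16.6464) = 64.15

64.15 dB


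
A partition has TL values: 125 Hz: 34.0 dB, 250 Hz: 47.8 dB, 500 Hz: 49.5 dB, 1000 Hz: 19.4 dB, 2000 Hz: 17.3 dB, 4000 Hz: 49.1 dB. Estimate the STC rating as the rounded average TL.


Given TL values at each frequency:
  125 Hz: 34.0 dB
  250 Hz: 47.8 dB
  500 Hz: 49.5 dB
  1000 Hz: 19.4 dB
  2000 Hz: 17.3 dB
  4000 Hz: 49.1 dB
Formula: STC ~ round(average of TL values)
Sum = 34.0 + 47.8 + 49.5 + 19.4 + 17.3 + 49.1 = 217.1
Average = 217.1 / 6 = 36.18
Rounded: 36

36


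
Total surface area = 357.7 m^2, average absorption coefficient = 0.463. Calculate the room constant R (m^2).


Given values:
  S = 357.7 m^2, alpha = 0.463
Formula: R = S * alpha / (1 - alpha)
Numerator: 357.7 * 0.463 = 165.6151
Denominator: 1 - 0.463 = 0.537
R = 165.6151 / 0.537 = 308.41

308.41 m^2


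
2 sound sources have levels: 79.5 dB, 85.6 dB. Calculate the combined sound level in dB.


Formula: L_total = 10 * log10( sum(10^(Li/10)) )
  Source 1: 10^(79.5/10) = 89125093.8134
  Source 2: 10^(85.6/10) = 363078054.7701
Sum of linear values = 452203148.5835
L_total = 10 * log10(452203148.5835) = 86.55

86.55 dB


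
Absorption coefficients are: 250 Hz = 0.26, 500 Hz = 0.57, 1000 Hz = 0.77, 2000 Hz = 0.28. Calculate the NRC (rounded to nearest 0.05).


Given values:
  a_250 = 0.26, a_500 = 0.57
  a_1000 = 0.77, a_2000 = 0.28
Formula: NRC = (a250 + a500 + a1000 + a2000) / 4
Sum = 0.26 + 0.57 + 0.77 + 0.28 = 1.88
NRC = 1.88 / 4 = 0.47
Rounded to nearest 0.05: 0.45

0.45


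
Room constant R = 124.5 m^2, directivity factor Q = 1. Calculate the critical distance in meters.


Given values:
  R = 124.5 m^2, Q = 1
Formula: d_c = 0.141 * sqrt(Q * R)
Compute Q * R = 1 * 124.5 = 124.5
Compute sqrt(124.5) = 11.158
d_c = 0.141 * 11.158 = 1.573

1.573 m


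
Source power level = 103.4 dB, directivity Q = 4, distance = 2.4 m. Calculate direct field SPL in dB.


Given values:
  Lw = 103.4 dB, Q = 4, r = 2.4 m
Formula: SPL = Lw + 10 * log10(Q / (4 * pi * r^2))
Compute 4 * pi * r^2 = 4 * pi * 2.4^2 = 72.3823
Compute Q / denom = 4 / 72.3823 = 0.05526213
Compute 10 * log10(0.05526213) = -12.5757
SPL = 103.4 + (-12.5757) = 90.82

90.82 dB


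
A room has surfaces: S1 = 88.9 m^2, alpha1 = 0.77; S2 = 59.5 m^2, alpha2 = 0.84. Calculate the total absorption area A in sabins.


Given surfaces:
  Surface 1: 88.9 * 0.77 = 68.453
  Surface 2: 59.5 * 0.84 = 49.98
Formula: A = sum(Si * alpha_i)
A = 68.453 + 49.98
A = 118.43

118.43 sabins


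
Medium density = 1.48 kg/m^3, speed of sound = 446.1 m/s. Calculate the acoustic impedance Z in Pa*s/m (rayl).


Given values:
  rho = 1.48 kg/m^3
  c = 446.1 m/s
Formula: Z = rho * c
Z = 1.48 * 446.1
Z = 660.23

660.23 rayl


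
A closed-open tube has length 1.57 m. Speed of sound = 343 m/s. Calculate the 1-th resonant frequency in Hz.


Given values:
  Tube type: closed-open, L = 1.57 m, c = 343 m/s, n = 1
Formula: f_n = (2n - 1) * c / (4 * L)
Compute 2n - 1 = 2*1 - 1 = 1
Compute 4 * L = 4 * 1.57 = 6.28
f = 1 * 343 / 6.28
f = 54.62

54.62 Hz


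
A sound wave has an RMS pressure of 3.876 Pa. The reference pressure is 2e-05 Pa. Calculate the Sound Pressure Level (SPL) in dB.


Given values:
  p = 3.876 Pa
  p_ref = 2e-05 Pa
Formula: SPL = 20 * log10(p / p_ref)
Compute ratio: p / p_ref = 3.876 / 2e-05 = 193800
Compute log10: log10(193800) = 5.287354
Multiply: SPL = 20 * 5.287354 = 105.75

105.75 dB


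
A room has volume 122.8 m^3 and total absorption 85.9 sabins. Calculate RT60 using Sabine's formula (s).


Given values:
  V = 122.8 m^3
  A = 85.9 sabins
Formula: RT60 = 0.161 * V / A
Numerator: 0.161 * 122.8 = 19.7708
RT60 = 19.7708 / 85.9 = 0.23

0.23 s


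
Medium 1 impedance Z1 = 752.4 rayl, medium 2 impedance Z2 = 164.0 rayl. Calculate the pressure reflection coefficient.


Given values:
  Z1 = 752.4 rayl, Z2 = 164.0 rayl
Formula: R = (Z2 - Z1) / (Z2 + Z1)
Numerator: Z2 - Z1 = 164.0 - 752.4 = -588.4
Denominator: Z2 + Z1 = 164.0 + 752.4 = 916.4
R = -588.4 / 916.4 = -0.6421

-0.6421


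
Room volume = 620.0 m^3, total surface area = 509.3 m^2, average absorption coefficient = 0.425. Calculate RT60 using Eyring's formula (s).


Given values:
  V = 620.0 m^3, S = 509.3 m^2, alpha = 0.425
Formula: RT60 = 0.161 * V / (-S * ln(1 - alpha))
Compute ln(1 - 0.425) = ln(0.575) = -0.553385
Denominator: -509.3 * -0.553385 = 281.839
Numerator: 0.161 * 620.0 = 99.82
RT60 = 99.82 / 281.839 = 0.354

0.354 s


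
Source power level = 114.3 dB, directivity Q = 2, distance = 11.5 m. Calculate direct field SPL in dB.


Given values:
  Lw = 114.3 dB, Q = 2, r = 11.5 m
Formula: SPL = Lw + 10 * log10(Q / (4 * pi * r^2))
Compute 4 * pi * r^2 = 4 * pi * 11.5^2 = 1661.9025
Compute Q / denom = 2 / 1661.9025 = 0.00120344
Compute 10 * log10(0.00120344) = -29.1958
SPL = 114.3 + (-29.1958) = 85.1

85.1 dB


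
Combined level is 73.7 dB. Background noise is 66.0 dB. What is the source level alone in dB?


Given values:
  L_total = 73.7 dB, L_bg = 66.0 dB
Formula: L_source = 10 * log10(10^(L_total/10) - 10^(L_bg/10))
Convert to linear:
  10^(73.7/10) = 23442288.1532
  10^(66.0/10) = 3981071.7055
Difference: 23442288.1532 - 3981071.7055 = 19461216.4477
L_source = 10 * log10(19461216.4477) = 72.89

72.89 dB


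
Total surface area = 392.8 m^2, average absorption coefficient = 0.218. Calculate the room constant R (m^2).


Given values:
  S = 392.8 m^2, alpha = 0.218
Formula: R = S * alpha / (1 - alpha)
Numerator: 392.8 * 0.218 = 85.6304
Denominator: 1 - 0.218 = 0.782
R = 85.6304 / 0.782 = 109.5

109.5 m^2


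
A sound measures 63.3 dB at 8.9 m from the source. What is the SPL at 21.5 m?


Given values:
  SPL1 = 63.3 dB, r1 = 8.9 m, r2 = 21.5 m
Formula: SPL2 = SPL1 - 20 * log10(r2 / r1)
Compute ratio: r2 / r1 = 21.5 / 8.9 = 2.4157
Compute log10: log10(2.4157) = 0.383043
Compute drop: 20 * 0.383043 = 7.6609
SPL2 = 63.3 - 7.6609 = 55.64

55.64 dB


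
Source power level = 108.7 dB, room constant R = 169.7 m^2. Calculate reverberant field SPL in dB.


Given values:
  Lw = 108.7 dB, R = 169.7 m^2
Formula: SPL = Lw + 10 * log10(4 / R)
Compute 4 / R = 4 / 169.7 = 0.023571
Compute 10 * log10(0.023571) = -16.2762
SPL = 108.7 + (-16.2762) = 92.42

92.42 dB


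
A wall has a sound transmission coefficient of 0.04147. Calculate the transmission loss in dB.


Given values:
  tau = 0.04147
Formula: TL = 10 * log10(1 / tau)
Compute 1 / tau = 1 / 0.04147 = 24.1138
Compute log10(24.1138) = 1.382266
TL = 10 * 1.382266 = 13.82

13.82 dB


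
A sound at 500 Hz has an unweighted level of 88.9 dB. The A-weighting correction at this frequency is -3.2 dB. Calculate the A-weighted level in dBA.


Given values:
  SPL = 88.9 dB
  A-weighting at 500 Hz = -3.2 dB
Formula: L_A = SPL + A_weight
L_A = 88.9 + (-3.2)
L_A = 85.7

85.7 dBA


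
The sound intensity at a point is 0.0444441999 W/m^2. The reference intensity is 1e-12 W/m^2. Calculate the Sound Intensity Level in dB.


Given values:
  I = 0.0444441999 W/m^2
  I_ref = 1e-12 W/m^2
Formula: SIL = 10 * log10(I / I_ref)
Compute ratio: I / I_ref = 44444199900
Compute log10: log10(44444199900) = 10.647815
Multiply: SIL = 10 * 10.647815 = 106.48

106.48 dB


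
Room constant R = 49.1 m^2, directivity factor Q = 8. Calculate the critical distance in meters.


Given values:
  R = 49.1 m^2, Q = 8
Formula: d_c = 0.141 * sqrt(Q * R)
Compute Q * R = 8 * 49.1 = 392.8
Compute sqrt(392.8) = 19.8192
d_c = 0.141 * 19.8192 = 2.795

2.795 m
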